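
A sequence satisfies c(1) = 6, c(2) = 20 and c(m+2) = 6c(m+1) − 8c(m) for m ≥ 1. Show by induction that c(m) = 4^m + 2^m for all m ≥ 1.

Base cases: c(1) = 6 and 4^1 + 2^1 = 6; c(2) = 20 and 4^2 + 2^2 = 20.
Assume c(j) = 4^j + 2^j for all 1 ≤ j ≤ r, where r ≥ 2.
Then c(r+1) = 6c(r) − 8c(r−1) = 6·(4^r + 2^r) − 8·(4^{r−1} + 2^{r−1}) = (6·4 − 8)4^{r−1} + (6·2 − 8)2^{r−1} = 16·4^{r−1} + 4·2^{r−1} = 4^{r+1} + 2^{r+1}.
This completes the inductive step, so c(m) = 4^m + 2^m for all m ≥ 1.

c(m) = 4^m + 2^m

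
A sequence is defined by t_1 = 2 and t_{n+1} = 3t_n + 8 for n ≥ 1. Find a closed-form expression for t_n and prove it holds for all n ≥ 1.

Claim: t_n = 2·3^n − 4.

Base case: t_1 = 2, and 2·3^1 − 4 = 6 − 4 = 2.
Assume t_m = 2·3^m − 4 for some m ≥ 1.
Then t_{m+1} = 3t_m + 8 = 3·(2·3^m − 4) + 8 = 6·3^m − 12 + 8 = 2·3^{m+1} − 4.
By induction, t_n = 2·3^n − 4 for all n ≥ 1.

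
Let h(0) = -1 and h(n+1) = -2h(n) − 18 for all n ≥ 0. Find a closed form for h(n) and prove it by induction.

Claim: h(n) = 5·(-2)^n − 6.

Base case: h(0) = -1, and 5·(-2)^0 − 6 = 5 − 6 = -1.
Assume h(r) = 5·(-2)^r − 6 for some r ≥ 0.
Then h(r+1) = -2h(r) − 18 = -2·(5·(-2)^r − 6) − 18 = -10·(-2)^r + 12 − 18 = 5·(-2)^{r+1} − 6.
So the formula holds for r+1, and by induction h(n) = 5·(-2)^n − 6 for all n ≥ 0.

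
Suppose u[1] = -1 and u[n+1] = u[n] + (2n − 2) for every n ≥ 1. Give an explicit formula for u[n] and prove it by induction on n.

Claim: u[n] = n^2 − 3n + 1.

Base case: u[1] = -1, and 1^2 − 3·1 + 1 = -1.
Assume u[j] = j^2 − 3j + 1.
Then u[j+1] = u[j] + (2j − 2) = (j^2 − 3j + 1) + (2j − 2) = j^2 − j − 1,
and (j+1)^2 − 3·(j+1) + 1 = j^2 − j − 1.
This completes the inductive step, so u[n] = n^2 − 3n + 1 for all n ≥ 1.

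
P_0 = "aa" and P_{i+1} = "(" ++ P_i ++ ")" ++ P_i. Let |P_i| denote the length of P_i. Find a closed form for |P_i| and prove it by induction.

Claim: |P_i| = 2^{i+2} − 2.

Base case: |P_0| = 2, and 2^{0+2} − 2 = 2.
Assume |P_r| = 2^{r+2} − 2.
Then |P_{r+1}| = 1 + |P_r| + 1 + |P_r| = 2|P_r| + 2 = 2(2^{r+2} − 2) + 2 = 2^{r+3} − 4 + 2 = 2^{r+3} − 2.
This completes the inductive step, so |P_i| = 2^{i+2} − 2 for all i ≥ 0.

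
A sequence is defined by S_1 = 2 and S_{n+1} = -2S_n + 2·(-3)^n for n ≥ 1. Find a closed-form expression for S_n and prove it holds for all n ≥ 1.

Claim: S_n = 2·(-2)^n − 2·(-3)^n.

Base case: S_1 = 2, and 2·(-2)^1 − 2·(-3)^1 = -4 + 6 = 2.
Assume S_j = 2·(-2)^j − 2·(-3)^j for some j ≥ 1.
Then S_{j+1} = -2S_j + 2·(-3)^j = -2·(2·(-2)^j − 2·(-3)^j) + 2·(-3)^j = 2·(-2)^{j+1} + 4·(-3)^j + 2·(-3)^j = 2·(-2)^{j+1} + 6·(-3)^j = 2·(-2)^{j+1} − 2·(-3)^{j+1}.
This completes the inductive step, so S_n = 2·(-2)^n − 2·(-3)^n for all n ≥ 1.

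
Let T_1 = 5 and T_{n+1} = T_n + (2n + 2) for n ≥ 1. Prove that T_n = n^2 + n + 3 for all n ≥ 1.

Base case: T_1 = 5, and 1^2 + 1 + 3 = 5.
Assume T_m = m^2 + m + 3.
Then T_{m+1} = T_m + (2m + 2) = (m^2 + m + 3) + (2m + 2) = m^2 + 3m + 5,
and (m+1)^2 + (m+1) + 3 = m^2 + 3m + 5.
Hence T_n = n^2 + n + 3 for every n ≥ 1, by induction.

T_n = n^2 + n + 3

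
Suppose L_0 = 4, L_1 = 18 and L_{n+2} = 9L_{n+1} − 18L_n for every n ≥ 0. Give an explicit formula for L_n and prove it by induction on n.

Claim: L_n = 2·3^n + 2·6^n.

Base cases: L_0 = 4 and 2·3^0 + 2·6^0 = 4; L_1 = 18 and 2·3^1 + 2·6^1 = 18.
Assume L_j = 2·3^j + 2·6^j for all 0 ≤ j ≤ m, where m ≥ 1.
Then L_{m+1} = 9L_m − 18L_{m−1} = 9·(2·3^m + 2·6^m) − 18·(2·3^{m−1} + 2·6^{m−1}) = 2·(9·3 − 18)3^{m−1} + 2·(9·6 − 18)6^{m−1} = 18·3^{m−1} + 72·6^{m−1} = 2·3^{m+1} + 2·6^{m+1}.
This completes the inductive step, so L_n = 2·3^n + 2·6^n for all n ≥ 0.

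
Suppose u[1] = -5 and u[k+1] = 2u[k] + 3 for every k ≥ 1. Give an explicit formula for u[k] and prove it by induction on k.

Claim: u[k] = -2^k − 3.

Base case: u[1] = -5, and -2^1 − 3 = -2 − 3 = -5.
Assume u[r] = -2^r − 3 for some r ≥ 1.
Then u[r+1] = 2u[r] + 3 = 2·(-2^r − 3) + 3 = -2^{r+1} − 6 + 3 = -2^{r+1} − 3.
By induction, u[k] = -2^k − 3 for all k ≥ 1.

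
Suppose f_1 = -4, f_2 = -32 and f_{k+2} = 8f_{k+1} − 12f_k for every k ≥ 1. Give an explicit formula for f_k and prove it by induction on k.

Claim: f_k = -6^k + 2^k.

Base cases: f_1 = -4 and -6^1 + 2^1 = -4; f_2 = -32 and -6^2 + 2^2 = -32.
Assume f_i = -6^i + 2^i for all 1 ≤ i ≤ j, where j ≥ 2.
Then f_{j+1} = 8f_j − 12f_{j−1} = 8·(-6^j + 2^j) − 12·(-6^{j−1} + 2^{j−1}) = -(8·6 − 12)6^{j−1} + (8·2 − 12)2^{j−1} = -36·6^{j−1} + 4·2^{j−1} = -6^{j+1} + 2^{j+1}.
So the formula holds for j+1, and by strong induction f_k = -6^k + 2^k for all k ≥ 1.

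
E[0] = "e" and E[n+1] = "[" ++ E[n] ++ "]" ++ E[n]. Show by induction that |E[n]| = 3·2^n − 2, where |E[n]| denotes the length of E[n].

Base case: |E[0]| = 1, and 3·2^0 − 2 = 1.
Assume |E[j]| = 3·2^j − 2.
Then |E[j+1]| = 1 + |E[j]| + 1 + |E[j]| = 2|E[j]| + 2 = 2(3·2^j − 2) + 2 = 3·2^{j+1} − 4 + 2 = 3·2^{j+1} − 2.
So the formula holds for j+1, and by induction |E[n]| = 3·2^n − 2 for all n ≥ 0.

|E[n]| = 3·2^n − 2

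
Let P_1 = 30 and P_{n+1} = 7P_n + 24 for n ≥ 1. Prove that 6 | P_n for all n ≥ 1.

Base case: P_1 = 30 = 6·5, so 6 | P_1.
Assume 6 | P_j, so P_j = 6t for some integer t.
Then P_{j+1} = 7P_j + 24 = 7·(6t) + 24 = 6(7t + 4), so 6 | P_{j+1}.
So the property holds for j+1, and by induction 6 | P_n for all n ≥ 1.

6 | P_n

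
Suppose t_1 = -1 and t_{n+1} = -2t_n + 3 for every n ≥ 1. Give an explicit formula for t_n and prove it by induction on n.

Claim: t_n = (-2)^n + 1.

Base case: t_1 = -1, and (-2)^1 + 1 = -2 + 1 = -1.
Assume t_r = (-2)^r + 1 for some r ≥ 1.
Then t_{r+1} = -2t_r + 3 = -2·((-2)^r + 1) + 3 = -2·(-2)^r − 2 + 3 = (-2)^{r+1} + 1.
Hence t_n = (-2)^n + 1 for every n ≥ 1, by induction.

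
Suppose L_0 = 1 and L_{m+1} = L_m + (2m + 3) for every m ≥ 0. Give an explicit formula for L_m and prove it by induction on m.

Claim: L_m = m^2 + 2m + 1.

Base case: L_0 = 1, and 0^2 + 2·0 + 1 = 1.
Assume L_r = r^2 + 2r + 1.
Then L_{r+1} = L_r + (2r + 3) = (r^2 + 2r + 1) + (2r + 3) = r^2 + 4r + 4,
and (r+1)^2 + 2·(r+1) + 1 = r^2 + 4r + 4.
By induction, L_m = m^2 + 2m + 1 for all m ≥ 0.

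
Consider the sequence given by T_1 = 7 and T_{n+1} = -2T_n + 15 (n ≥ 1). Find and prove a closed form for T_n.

Claim: T_n = -(-2)^n + 5.

Base case: T_1 = 7, and -(-2)^1 + 5 = 2 + 5 = 7.
Assume T_k = -(-2)^k + 5 for some k ≥ 1.
Then T_{k+1} = -2T_k + 15 = -2·(-(-2)^k + 5) + 15 = 2·(-2)^k − 10 + 15 = -(-2)^{k+1} + 5.
So the formula holds for k+1, and by induction T_n = -(-2)^n + 5 for all n ≥ 1.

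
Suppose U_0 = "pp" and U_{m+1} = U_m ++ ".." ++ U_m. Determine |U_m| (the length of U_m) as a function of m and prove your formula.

Claim: |U_m| = 2^{m+2} − 2.

Base case: |U_0| = 2, and 2^{0+2} − 2 = 2.
Assume |U_k| = 2^{k+2} − 2.
Then |U_{k+1}| = |U_k| + 2 + |U_k| = 2|U_k| + 2 = 2(2^{k+2} − 2) + 2 = 2^{k+3} − 4 + 2 = 2^{k+3} − 2.
Hence |U_m| = 2^{m+2} − 2 for every m ≥ 0, by induction.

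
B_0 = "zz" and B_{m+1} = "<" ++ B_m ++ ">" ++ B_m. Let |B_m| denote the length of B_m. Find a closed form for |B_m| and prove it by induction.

Claim: |B_m| = 2^{m+2} − 2.

Base case: |B_0| = 2, and 2^{0+2} − 2 = 2.
Assume |B_k| = 2^{k+2} − 2.
Then |B_{k+1}| = 1 + |B_k| + 1 + |B_k| = 2|B_k| + 2 = 2(2^{k+2} − 2) + 2 = 2^{k+3} − 4 + 2 = 2^{k+3} − 2.
By induction, |B_m| = 2^{m+2} − 2 for all m ≥ 0.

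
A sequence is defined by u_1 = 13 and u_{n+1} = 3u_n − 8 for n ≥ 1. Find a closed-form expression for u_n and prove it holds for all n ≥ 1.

Claim: u_n = 3^{n+1} + 4.

Base case: u_1 = 13, and 3^{1+1} + 4 = 9 + 4 = 13.
Assume u_m = 3^{m+1} + 4 for some m ≥ 1.
Then u_{m+1} = 3u_m − 8 = 3·(3^{m+1} + 4) − 8 = 3^{m+2} + 12 − 8 = 3^{m+2} + 4.
So the formula holds for m+1, and by induction u_n = 3^{n+1} + 4 for all n ≥ 1.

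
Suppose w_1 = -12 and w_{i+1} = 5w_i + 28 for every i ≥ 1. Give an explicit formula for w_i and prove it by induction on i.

Claim: w_i = -5^i − 7.

Base case: w_1 = -12, and -5^1 − 7 = -5 − 7 = -12.
Assume w_r = -5^r − 7 for some r ≥ 1.
Then w_{r+1} = 5w_r + 28 = 5·(-5^r − 7) + 28 = -5^{r+1} − 35 + 28 = -5^{r+1} − 7.
This completes the inductive step, so w_i = -5^i − 7 for all i ≥ 1.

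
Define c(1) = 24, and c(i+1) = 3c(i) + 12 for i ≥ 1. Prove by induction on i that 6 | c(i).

Base case: c(1) = 24 = 6·4, so 6 | c(1).
Assume 6 | c(k), so c(k) = 6t for some integer t.
Then c(k+1) = 3c(k) + 12 = 3·(6t) + 12 = 6(3t + 2), so 6 | c(k+1).
Hence 6 | c(i) for every i ≥ 1, by induction.

6 | c(i)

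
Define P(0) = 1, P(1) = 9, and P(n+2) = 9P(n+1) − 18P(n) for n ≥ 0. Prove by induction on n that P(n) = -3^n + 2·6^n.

Base cases: P(0) = 1 and -3^0 + 2·6^0 = 1; P(1) = 9 and -3^1 + 2·6^1 = 9.
Assume P(j) = -3^j + 2·6^j for all 0 ≤ j ≤ m, where m ≥ 1.
Then P(m+1) = 9P(m) − 18P(m−1) = 9·(-3^m + 2·6^m) − 18·(-3^{m−1} + 2·6^{m−1}) = -(9·3 − 18)3^{m−1} + 2·(9·6 − 18)6^{m−1} = -9·3^{m−1} + 72·6^{m−1} = -3^{m+1} + 2·6^{m+1}.
By strong induction, P(n) = -3^n + 2·6^n for all n ≥ 0.

P(n) = -3^n + 2·6^n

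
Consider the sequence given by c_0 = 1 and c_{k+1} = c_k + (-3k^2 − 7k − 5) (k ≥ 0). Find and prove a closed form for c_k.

Claim: c_k = -k^3 − 2k^2 − 2k + 1.

Base case: c_0 = 1, and -0^3 − 2·0^2 − 2·0 + 1 = 1.
Assume c_j = -j^3 − 2j^2 − 2j + 1.
Then c_{j+1} = c_j + (-3j^2 − 7j − 5) = (-j^3 − 2j^2 − 2j + 1) + (-3j^2 − 7j − 5) = -j^3 − 5j^2 − 9j − 4,
and -(j+1)^3 − 2·(j+1)^2 − 2·(j+1) + 1 = -j^3 − 5j^2 − 9j − 4.
Hence c_k = -k^3 − 2k^2 − 2k + 1 for every k ≥ 0, by induction.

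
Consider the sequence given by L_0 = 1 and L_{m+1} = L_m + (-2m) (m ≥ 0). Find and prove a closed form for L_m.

Claim: L_m = -m^2 + m + 1.

Base case: L_0 = 1, and -0^2 + 0 + 1 = 1.
Assume L_k = -k^2 + k + 1.
Then L_{k+1} = L_k + (-2k) = (-k^2 + k + 1) + (-2k) = -k^2 − k + 1,
and -(k+1)^2 + (k+1) + 1 = -k^2 − k + 1.
By induction, L_m = -m^2 + m + 1 for all m ≥ 0.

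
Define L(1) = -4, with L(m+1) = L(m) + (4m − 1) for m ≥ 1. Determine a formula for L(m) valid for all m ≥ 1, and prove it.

Claim: L(m) = 2m^2 − 3m − 3.

Base case: L(1) = -4, and 2·1^2 − 3·1 − 3 = -4.
Assume L(j) = 2j^2 − 3j − 3.
Then L(j+1) = L(j) + (4j − 1) = (2j^2 − 3j − 3) + (4j − 1) = 2j^2 + j − 4,
and 2·(j+1)^2 − 3·(j+1) − 3 = 2j^2 + j − 4.
By induction, L(m) = 2m^2 − 3m − 3 for all m ≥ 1.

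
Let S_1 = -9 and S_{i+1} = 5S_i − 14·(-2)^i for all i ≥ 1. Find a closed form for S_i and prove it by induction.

Claim: S_i = -5^i + 2·(-2)^i.

Base case: S_1 = -9, and -5^1 + 2·(-2)^1 = -5 − 4 = -9.
Assume S_r = -5^r + 2·(-2)^r for some r ≥ 1.
Then S_{r+1} = 5S_r − 14·(-2)^r = 5·(-5^r + 2·(-2)^r) − 14·(-2)^r = -5^{r+1} + 10·(-2)^r − 14·(-2)^r = -5^{r+1} − 4·(-2)^r = -5^{r+1} + 2·(-2)^{r+1}.
So the formula holds for r+1, and by induction S_i = -5^i + 2·(-2)^i for all i ≥ 1.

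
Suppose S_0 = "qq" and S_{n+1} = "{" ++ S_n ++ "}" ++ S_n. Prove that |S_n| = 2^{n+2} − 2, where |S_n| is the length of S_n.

Base case: |S_0| = 2, and 2^{0+2} − 2 = 2.
Assume |S_r| = 2^{r+2} − 2.
Then |S_{r+1}| = 1 + |S_r| + 1 + |S_r| = 2|S_r| + 2 = 2(2^{r+2} − 2) + 2 = 2^{r+3} − 4 + 2 = 2^{r+3} − 2.
By induction, |S_n| = 2^{n+2} − 2 for all n ≥ 0.

|S_n| = 2^{n+2} − 2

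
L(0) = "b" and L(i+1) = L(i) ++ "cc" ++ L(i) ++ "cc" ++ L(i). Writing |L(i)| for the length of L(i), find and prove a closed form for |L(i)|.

Claim: |L(i)| = 3^{i+1} − 2.

Base case: |L(0)| = 1, and 3^{0+1} − 2 = 1.
Assume |L(j)| = 3^{j+1} − 2.
Then |L(j+1)| = 3|L(j)| + 4 = 3(3^{j+1} − 2) + 4 = 3^{j+2} − 6 + 4 = 3^{j+2} − 2.
So the formula holds for j+1, and by induction |L(i)| = 3^{i+1} − 2 for all i ≥ 0.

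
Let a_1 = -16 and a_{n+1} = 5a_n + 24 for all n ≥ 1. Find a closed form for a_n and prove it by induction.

Claim: a_n = -2·5^n − 6.

Base case: a_1 = -16, and -2·5^1 − 6 = -10 − 6 = -16.
Assume a_k = -2·5^k − 6 for some k ≥ 1.
Then a_{k+1} = 5a_k + 24 = 5·(-2·5^k − 6) + 24 = -10·5^k − 30 + 24 = -2·5^{k+1} − 6.
Hence a_n = -2·5^n − 6 for every n ≥ 1, by induction.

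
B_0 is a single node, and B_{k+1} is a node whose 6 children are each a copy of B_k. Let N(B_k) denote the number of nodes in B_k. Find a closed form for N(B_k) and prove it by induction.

Claim: N(B_k) = (6^{k+1} − 1)/5.

Base case: N(B_0) = 1, and (6^{0+1} − 1)/5 = 1.
Assume N(B_r) = (6^{r+1} − 1)/5.
Then N(B_{r+1}) = 1 + 6N(B_r) = 1 + 6·(6^{r+1} − 1)/5 = 1 + (6^{r+2} − 6)/5 = (5 + 6^{r+2} − 6)/5 = (6^{r+2} − 1)/5.
By induction, N(B_k) = (6^{k+1} − 1)/5 for all k ≥ 0.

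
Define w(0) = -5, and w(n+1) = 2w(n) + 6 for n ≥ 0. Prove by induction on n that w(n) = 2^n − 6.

Base case: w(0) = -5, and 2^0 − 6 = 1 − 6 = -5.
Assume w(j) = 2^j − 6 for some j ≥ 0.
Then w(j+1) = 2w(j) + 6 = 2·(2^j − 6) + 6 = 2^{j+1} − 12 + 6 = 2^{j+1} − 6.
Hence w(n) = 2^n − 6 for every n ≥ 0, by induction.

w(n) = 2^n − 6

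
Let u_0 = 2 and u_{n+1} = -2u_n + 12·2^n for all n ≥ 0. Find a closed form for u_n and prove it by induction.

Claim: u_n = -(-2)^n + 3·2^n.

Base case: u_0 = 2, and -(-2)^0 + 3·2^0 = -1 + 3 = 2.
Assume u_j = -(-2)^j + 3·2^j for some j ≥ 0.
Then u_{j+1} = -2u_j + 12·2^j = -2·(-(-2)^j + 3·2^j) + 12·2^j = -(-2)^{j+1} − 6·2^j + 12·2^j = -(-2)^{j+1} + 6·2^j = -(-2)^{j+1} + 3·2^{j+1}.
Hence u_n = -(-2)^n + 3·2^n for every n ≥ 0, by induction.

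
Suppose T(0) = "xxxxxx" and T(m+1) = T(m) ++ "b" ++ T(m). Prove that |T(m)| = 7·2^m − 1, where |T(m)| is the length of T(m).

Base case: |T(0)| = 6, and 7·2^0 − 1 = 6.
Assume |T(j)| = 7·2^j − 1.
Then |T(j+1)| = |T(j)| + 1 + |T(j)| = 2|T(j)| + 1 = 2(7·2^j − 1) + 1 = 7·2^{j+1} − 2 + 1 = 7·2^{j+1} − 1.
Hence |T(m)| = 7·2^m − 1 for every m ≥ 0, by induction.

|T(m)| = 7·2^m − 1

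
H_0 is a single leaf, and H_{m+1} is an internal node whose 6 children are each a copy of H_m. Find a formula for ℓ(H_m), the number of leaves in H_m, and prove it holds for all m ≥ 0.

Claim: ℓ(H_m) = 6^m.

Base case: ℓ(H_0) = 1, and 6^0 = 1.
Assume ℓ(H_r) = 6^r.
Then ℓ(H_{r+1}) = 6·ℓ(H_r) = 6·6^r = 6^{r+1}.
This completes the inductive step, so ℓ(H_m) = 6^m for all m ≥ 0.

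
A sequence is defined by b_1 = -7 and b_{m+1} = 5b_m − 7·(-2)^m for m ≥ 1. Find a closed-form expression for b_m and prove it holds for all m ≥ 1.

Claim: b_m = -5^m + (-2)^m.

Base case: b_1 = -7, and -5^1 + (-2)^1 = -5 − 2 = -7.
Assume b_r = -5^r + (-2)^r for some r ≥ 1.
Then b_{r+1} = 5b_r − 7·(-2)^r = 5·(-5^r + (-2)^r) − 7·(-2)^r = -5^{r+1} + 5·(-2)^r − 7·(-2)^r = -5^{r+1} − 2·(-2)^r = -5^{r+1} + (-2)^{r+1}.
Hence b_m = -5^m + (-2)^m for every m ≥ 1, by induction.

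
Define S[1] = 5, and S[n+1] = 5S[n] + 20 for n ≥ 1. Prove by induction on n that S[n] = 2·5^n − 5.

Base case: S[1] = 5, and 2·5^1 − 5 = 10 − 5 = 5.
Assume S[r] = 2·5^r − 5 for some r ≥ 1.
Then S[r+1] = 5S[r] + 20 = 5·(2·5^r − 5) + 20 = 10·5^r − 25 + 20 = 2·5^{r+1} − 5.
So the formula holds for r+1, and by induction S[n] = 2·5^n − 5 for all n ≥ 1.

S[n] = 2·5^n − 5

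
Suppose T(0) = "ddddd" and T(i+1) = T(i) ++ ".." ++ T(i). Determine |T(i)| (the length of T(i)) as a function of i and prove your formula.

Claim: |T(i)| = 7·2^i − 2.

Base case: |T(0)| = 5, and 7·2^0 − 2 = 5.
Assume |T(j)| = 7·2^j − 2.
Then |T(j+1)| = |T(j)| + 2 + |T(j)| = 2|T(j)| + 2 = 2(7·2^j − 2) + 2 = 7·2^{j+1} − 4 + 2 = 7·2^{j+1} − 2.
Hence |T(i)| = 7·2^i − 2 for every i ≥ 0, by induction.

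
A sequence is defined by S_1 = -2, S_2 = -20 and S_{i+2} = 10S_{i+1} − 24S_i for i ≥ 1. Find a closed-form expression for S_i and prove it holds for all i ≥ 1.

Claim: S_i = -6^i + 4^i.

Base cases: S_1 = -2 and -6^1 + 4^1 = -2; S_2 = -20 and -6^2 + 4^2 = -20.
Assume S_j = -6^j + 4^j for all 1 ≤ j ≤ m, where m ≥ 2.
Then S_{m+1} = 10S_m − 24S_{m−1} = 10·(-6^m + 4^m) − 24·(-6^{m−1} + 4^{m−1}) = -(10·6 − 24)6^{m−1} + (10·4 − 24)4^{m−1} = -36·6^{m−1} + 16·4^{m−1} = -6^{m+1} + 4^{m+1}.
So the formula holds for m+1, and by strong induction S_i = -6^i + 4^i for all i ≥ 1.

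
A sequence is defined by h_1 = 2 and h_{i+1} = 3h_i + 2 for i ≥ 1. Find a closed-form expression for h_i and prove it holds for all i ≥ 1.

Claim: h_i = 3^i − 1.

Base case: h_1 = 2, and 3^1 − 1 = 3 − 1 = 2.
Assume h_j = 3^j − 1 for some j ≥ 1.
Then h_{j+1} = 3h_j + 2 = 3·(3^j − 1) + 2 = 3^{j+1} − 3 + 2 = 3^{j+1} − 1.
Hence h_i = 3^i − 1 for every i ≥ 1, by induction.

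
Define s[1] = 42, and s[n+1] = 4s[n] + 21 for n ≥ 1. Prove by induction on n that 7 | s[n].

Base case: s[1] = 42 = 7·6, so 7 | s[1].
Assume 7 | s[m], so s[m] = 7t for some integer t.
Then s[m+1] = 4s[m] + 21 = 4·(7t) + 21 = 7(4t + 3), so 7 | s[m+1].
By induction, 7 | s[n] for all n ≥ 1.

7 | s[n]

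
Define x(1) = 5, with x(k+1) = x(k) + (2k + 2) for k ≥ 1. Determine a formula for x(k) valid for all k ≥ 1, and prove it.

Claim: x(k) = k^2 + k + 3.

Base case: x(1) = 5, and 1^2 + 1 + 3 = 5.
Assume x(m) = m^2 + m + 3.
Then x(m+1) = x(m) + (2m + 2) = (m^2 + m + 3) + (2m + 2) = m^2 + 3m + 5,
and (m+1)^2 + (m+1) + 3 = m^2 + 3m + 5.
Hence x(k) = k^2 + k + 3 for every k ≥ 1, by induction.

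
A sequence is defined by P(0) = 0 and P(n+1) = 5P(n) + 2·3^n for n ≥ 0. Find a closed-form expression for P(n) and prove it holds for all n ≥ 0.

Claim: P(n) = 5^n − 3^n.

Base case: P(0) = 0, and 5^0 − 3^0 = 1 − 1 = 0.
Assume P(r) = 5^r − 3^r for some r ≥ 0.
Then P(r+1) = 5P(r) + 2·3^r = 5·(5^r − 3^r) + 2·3^r = 5^{r+1} − 5·3^r + 2·3^r = 5^{r+1} − 3·3^r = 5^{r+1} − 3^{r+1}.
So the formula holds for r+1, and by induction P(n) = 5^n − 3^n for all n ≥ 0.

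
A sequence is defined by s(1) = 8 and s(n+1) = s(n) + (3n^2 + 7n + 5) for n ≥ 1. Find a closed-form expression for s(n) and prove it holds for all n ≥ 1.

Claim: s(n) = n^3 + 2n^2 + 2n + 3.

Base case: s(1) = 8, and 1^3 + 2·1^2 + 2·1 + 3 = 8.
Assume s(m) = m^3 + 2m^2 + 2m + 3.
Then s(m+1) = s(m) + (3m^2 + 7m + 5) = (m^3 + 2m^2 + 2m + 3) + (3m^2 + 7m + 5) = m^3 + 5m^2 + 9m + 8,
and (m+1)^3 + 2·(m+1)^2 + 2·(m+1) + 3 = m^3 + 5m^2 + 9m + 8.
Hence s(n) = n^3 + 2n^2 + 2n + 3 for every n ≥ 1, by induction.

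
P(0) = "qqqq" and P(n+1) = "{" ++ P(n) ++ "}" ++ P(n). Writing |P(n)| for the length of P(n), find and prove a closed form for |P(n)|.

Claim: |P(n)| = 6·2^n − 2.

Base case: |P(0)| = 4, and 6·2^0 − 2 = 4.
Assume |P(j)| = 6·2^j − 2.
Then |P(j+1)| = 1 + |P(j)| + 1 + |P(j)| = 2|P(j)| + 2 = 2(6·2^j − 2) + 2 = 6·2^{j+1} − 4 + 2 = 6·2^{j+1} − 2.
This completes the inductive step, so |P(n)| = 6·2^n − 2 for all n ≥ 0.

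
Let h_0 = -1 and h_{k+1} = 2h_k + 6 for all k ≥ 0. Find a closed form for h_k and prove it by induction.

Claim: h_k = 5·2^k − 6.

Base case: h_0 = -1, and 5·2^0 − 6 = 5 − 6 = -1.
Assume h_r = 5·2^r − 6 for some r ≥ 0.
Then h_{r+1} = 2h_r + 6 = 2·(5·2^r − 6) + 6 = 10·2^r − 12 + 6 = 5·2^{r+1} − 6.
This completes the inductive step, so h_k = 5·2^k − 6 for all k ≥ 0.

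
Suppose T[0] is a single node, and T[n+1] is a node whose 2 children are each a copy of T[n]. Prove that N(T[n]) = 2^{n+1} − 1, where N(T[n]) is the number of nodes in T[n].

Base case: N(T[0]) = 1, and 2^{0+1} − 1 = 1.
Assume N(T[m]) = 2^{m+1} − 1.
Then N(T[m+1]) = 1 + 2N(T[m]) = 1 + 2(2^{m+1} − 1) = 2^{m+2} − 2 + 1 = 2^{m+2} − 1.
Hence N(T[n]) = 2^{n+1} − 1 for every n ≥ 0, by induction.

N(T[n]) = 2^{n+1} − 1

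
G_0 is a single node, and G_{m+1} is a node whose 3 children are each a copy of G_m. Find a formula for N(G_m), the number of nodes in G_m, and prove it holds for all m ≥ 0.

Claim: N(G_m) = (3^{m+1} − 1)/2.

Base case: N(G_0) = 1, and (3^{0+1} − 1)/2 = 1.
Assume N(G_r) = (3^{r+1} − 1)/2.
Then N(G_{r+1}) = 1 + 3N(G_r) = 1 + 3·(3^{r+1} − 1)/2 = 1 + (3^{r+2} − 3)/2 = (2 + 3^{r+2} − 3)/2 = (3^{r+2} − 1)/2.
This completes the inductive step, so N(G_m) = (3^{m+1} − 1)/2 for all m ≥ 0.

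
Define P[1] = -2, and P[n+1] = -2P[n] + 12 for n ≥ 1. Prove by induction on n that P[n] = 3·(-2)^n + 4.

Base case: P[1] = -2, and 3·(-2)^1 + 4 = -6 + 4 = -2.
Assume P[m] = 3·(-2)^m + 4 for some m ≥ 1.
Then P[m+1] = -2P[m] + 12 = -2·(3·(-2)^m + 4) + 12 = -6·(-2)^m − 8 + 12 = 3·(-2)^{m+1} + 4.
Hence P[n] = 3·(-2)^n + 4 for every n ≥ 1, by induction.

P[n] = 3·(-2)^n + 4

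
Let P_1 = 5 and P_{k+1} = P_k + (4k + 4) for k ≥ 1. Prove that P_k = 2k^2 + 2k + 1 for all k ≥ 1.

Base case: P_1 = 5, and 2·1^2 + 2·1 + 1 = 5.
Assume P_m = 2m^2 + 2m + 1.
Then P_{m+1} = P_m + (4m + 4) = (2m^2 + 2m + 1) + (4m + 4) = 2m^2 + 6m + 5,
and 2·(m+1)^2 + 2·(m+1) + 1 = 2m^2 + 6m + 5.
This completes the inductive step, so P_k = 2k^2 + 2k + 1 for all k ≥ 1.

P_k = 2k^2 + 2k + 1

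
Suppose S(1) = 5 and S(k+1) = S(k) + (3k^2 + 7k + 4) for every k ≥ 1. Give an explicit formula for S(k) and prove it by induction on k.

Claim: S(k) = k^3 + 2k^2 + k + 1.

Base case: S(1) = 5, and 1^3 + 2·1^2 + 1 + 1 = 5.
Assume S(r) = r^3 + 2r^2 + r + 1.
Then S(r+1) = S(r) + (3r^2 + 7r + 4) = (r^3 + 2r^2 + r + 1) + (3r^2 + 7r + 4) = r^3 + 5r^2 + 8r + 5,
and (r+1)^3 + 2·(r+1)^2 + (r+1) + 1 = r^3 + 5r^2 + 8r + 5.
This completes the inductive step, so S(k) = k^3 + 2k^2 + k + 1 for all k ≥ 1.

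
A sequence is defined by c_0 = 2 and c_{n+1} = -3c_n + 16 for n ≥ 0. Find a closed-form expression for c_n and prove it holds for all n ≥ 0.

Claim: c_n = -2·(-3)^n + 4.

Base case: c_0 = 2, and -2·(-3)^0 + 4 = -2 + 4 = 2.
Assume c_m = -2·(-3)^m + 4 for some m ≥ 0.
Then c_{m+1} = -3c_m + 16 = -3·(-2·(-3)^m + 4) + 16 = 6·(-3)^m − 12 + 16 = -2·(-3)^{m+1} + 4.
By induction, c_n = -2·(-3)^n + 4 for all n ≥ 0.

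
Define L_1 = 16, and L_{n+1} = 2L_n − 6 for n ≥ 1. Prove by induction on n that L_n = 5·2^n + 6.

Base case: L_1 = 16, and 5·2^1 + 6 = 10 + 6 = 16.
Assume L_r = 5·2^r + 6 for some r ≥ 1.
Then L_{r+1} = 2L_r − 6 = 2·(5·2^r + 6) − 6 = 10·2^r + 12 − 6 = 5·2^{r+1} + 6.
By induction, L_n = 5·2^n + 6 for all n ≥ 1.

L_n = 5·2^n + 6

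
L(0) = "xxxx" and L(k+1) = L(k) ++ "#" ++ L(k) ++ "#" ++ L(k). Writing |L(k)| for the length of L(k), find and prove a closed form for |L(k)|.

Claim: |L(k)| = 5·3^k − 1.

Base case: |L(0)| = 4, and 5·3^0 − 1 = 4.
Assume |L(m)| = 5·3^m − 1.
Then |L(m+1)| = 3|L(m)| + 2 = 3(5·3^m − 1) + 2 = 5·3^{m+1} − 3 + 2 = 5·3^{m+1} − 1.
So the formula holds for m+1, and by induction |L(k)| = 5·3^k − 1 for all k ≥ 0.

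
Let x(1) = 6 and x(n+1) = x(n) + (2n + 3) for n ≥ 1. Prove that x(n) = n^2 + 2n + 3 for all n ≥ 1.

Base case: x(1) = 6, and 1^2 + 2·1 + 3 = 6.
Assume x(j) = j^2 + 2j + 3.
Then x(j+1) = x(j) + (2j + 3) = (j^2 + 2j + 3) + (2j + 3) = j^2 + 4j + 6,
and (j+1)^2 + 2·(j+1) + 3 = j^2 + 4j + 6.
Hence x(n) = n^2 + 2n + 3 for every n ≥ 1, by induction.

x(n) = n^2 + 2n + 3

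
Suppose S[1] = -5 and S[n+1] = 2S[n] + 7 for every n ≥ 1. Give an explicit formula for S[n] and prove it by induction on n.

Claim: S[n] = 2^n − 7.

Base case: S[1] = -5, and 2^1 − 7 = 2 − 7 = -5.
Assume S[j] = 2^j − 7 for some j ≥ 1.
Then S[j+1] = 2S[j] + 7 = 2·(2^j − 7) + 7 = 2^{j+1} − 14 + 7 = 2^{j+1} − 7.
Hence S[n] = 2^n − 7 for every n ≥ 1, by induction.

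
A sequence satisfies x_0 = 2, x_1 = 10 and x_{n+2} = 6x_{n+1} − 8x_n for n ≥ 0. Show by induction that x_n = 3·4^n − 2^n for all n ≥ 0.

Base cases: x_0 = 2 and 3·4^0 − 2^0 = 2; x_1 = 10 and 3·4^1 − 2^1 = 10.
Assume x_j = 3·4^j − 2^j for all 0 ≤ j ≤ m, where m ≥ 1.
Then x_{m+1} = 6x_m − 8x_{m−1} = 6·(3·4^m − 2^m) − 8·(3·4^{m−1} − 2^{m−1}) = 3·(6·4 − 8)4^{m−1} − (6·2 − 8)2^{m−1} = 48·4^{m−1} − 4·2^{m−1} = 3·4^{m+1} − 2^{m+1}.
So the formula holds for m+1, and by strong induction x_n = 3·4^n − 2^n for all n ≥ 0.

x_n = 3·4^n − 2^n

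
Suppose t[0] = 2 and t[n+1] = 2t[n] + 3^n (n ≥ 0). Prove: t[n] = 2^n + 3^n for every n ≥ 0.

Base case: t[0] = 2, and 2^0 + 3^0 = 1 + 1 = 2.
Assume t[r] = 2^r + 3^r for some r ≥ 0.
Then t[r+1] = 2t[r] + 3^r = 2·(2^r + 3^r) + 3^r = 2^{r+1} + 2·3^r + 3^r = 2^{r+1} + 3·3^r = 2^{r+1} + 3^{r+1}.
Hence t[n] = 2^n + 3^n for every n ≥ 0, by induction.

t[n] = 2^n + 3^n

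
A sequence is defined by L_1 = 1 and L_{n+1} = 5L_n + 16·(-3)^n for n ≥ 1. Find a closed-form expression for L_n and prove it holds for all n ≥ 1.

Claim: L_n = -5^n − 2·(-3)^n.

Base case: L_1 = 1, and -5^1 − 2·(-3)^1 = -5 + 6 = 1.
Assume L_j = -5^j − 2·(-3)^j for some j ≥ 1.
Then L_{j+1} = 5L_j + 16·(-3)^j = 5·(-5^j − 2·(-3)^j) + 16·(-3)^j = -5^{j+1} − 10·(-3)^j + 16·(-3)^j = -5^{j+1} + 6·(-3)^j = -5^{j+1} − 2·(-3)^{j+1}.
By induction, L_n = -5^n − 2·(-3)^n for all n ≥ 1.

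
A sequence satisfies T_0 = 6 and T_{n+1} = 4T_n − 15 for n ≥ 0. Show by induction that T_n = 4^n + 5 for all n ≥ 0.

Base case: T_0 = 6, and 4^0 + 5 = 1 + 5 = 6.
Assume T_j = 4^j + 5 for some j ≥ 0.
Then T_{j+1} = 4T_j − 15 = 4·(4^j + 5) − 15 = 4^{j+1} + 20 − 15 = 4^{j+1} + 5.
By induction, T_n = 4^n + 5 for all n ≥ 0.

T_n = 4^n + 5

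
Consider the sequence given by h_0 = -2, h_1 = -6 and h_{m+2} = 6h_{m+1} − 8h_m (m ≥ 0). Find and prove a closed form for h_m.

Claim: h_m = -4^m − 2^m.

Base cases: h_0 = -2 and -4^0 − 2^0 = -2; h_1 = -6 and -4^1 − 2^1 = -6.
Assume h_j = -4^j − 2^j for all 0 ≤ j ≤ r, where r ≥ 1.
Then h_{r+1} = 6h_r − 8h_{r−1} = 6·(-4^r − 2^r) − 8·(-4^{r−1} − 2^{r−1}) = -(6·4 − 8)4^{r−1} − (6·2 − 8)2^{r−1} = -16·4^{r−1} − 4·2^{r−1} = -4^{r+1} − 2^{r+1}.
This completes the inductive step, so h_m = -4^m − 2^m for all m ≥ 0.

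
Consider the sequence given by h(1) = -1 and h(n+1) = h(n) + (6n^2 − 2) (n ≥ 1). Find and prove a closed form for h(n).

Claim: h(n) = 2n^3 − 3n^2 − n + 1.

Base case: h(1) = -1, and 2·1^3 − 3·1^2 − 1 + 1 = -1.
Assume h(k) = 2k^3 − 3k^2 − k + 1.
Then h(k+1) = h(k) + (6k^2 − 2) = (2k^3 − 3k^2 − k + 1) + (6k^2 − 2) = 2k^3 + 3k^2 − k − 1,
and 2·(k+1)^3 − 3·(k+1)^2 − (k+1) + 1 = 2k^3 + 3k^2 − k − 1.
This completes the inductive step, so h(n) = 2n^3 − 3n^2 − n + 1 for all n ≥ 1.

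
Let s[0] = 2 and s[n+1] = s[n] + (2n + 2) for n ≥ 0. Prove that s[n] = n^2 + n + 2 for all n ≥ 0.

Base case: s[0] = 2, and 0^2 + 0 + 2 = 2.
Assume s[r] = r^2 + r + 2.
Then s[r+1] = s[r] + (2r + 2) = (r^2 + r + 2) + (2r + 2) = r^2 + 3r + 4,
and (r+1)^2 + (r+1) + 2 = r^2 + 3r + 4.
Hence s[n] = n^2 + n + 2 for every n ≥ 0, by induction.

s[n] = n^2 + n + 2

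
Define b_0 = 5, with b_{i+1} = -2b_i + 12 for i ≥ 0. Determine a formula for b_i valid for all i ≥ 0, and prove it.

Claim: b_i = (-2)^i + 4.

Base case: b_0 = 5, and (-2)^0 + 4 = 1 + 4 = 5.
Assume b_m = (-2)^m + 4 for some m ≥ 0.
Then b_{m+1} = -2b_m + 12 = -2·((-2)^m + 4) + 12 = -2·(-2)^m − 8 + 12 = (-2)^{m+1} + 4.
This completes the inductive step, so b_i = (-2)^i + 4 for all i ≥ 0.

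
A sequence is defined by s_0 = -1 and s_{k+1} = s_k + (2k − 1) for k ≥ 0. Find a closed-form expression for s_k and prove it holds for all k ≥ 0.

Claim: s_k = k^2 − 2k − 1.

Base case: s_0 = -1, and 0^2 − 2·0 − 1 = -1.
Assume s_j = j^2 − 2j − 1.
Then s_{j+1} = s_j + (2j − 1) = (j^2 − 2j − 1) + (2j − 1) = j^2 − 2,
and (j+1)^2 − 2·(j+1) − 1 = j^2 − 2.
This completes the inductive step, so s_k = k^2 − 2k − 1 for all k ≥ 0.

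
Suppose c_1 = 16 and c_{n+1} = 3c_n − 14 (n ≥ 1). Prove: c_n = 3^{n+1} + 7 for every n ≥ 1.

Base case: c_1 = 16, and 3^{1+1} + 7 = 9 + 7 = 16.
Assume c_m = 3^{m+1} + 7 for some m ≥ 1.
Then c_{m+1} = 3c_m − 14 = 3·(3^{m+1} + 7) − 14 = 3^{m+2} + 21 − 14 = 3^{m+2} + 7.
By induction, c_n = 3^{n+1} + 7 for all n ≥ 1.

c_n = 3^{n+1} + 7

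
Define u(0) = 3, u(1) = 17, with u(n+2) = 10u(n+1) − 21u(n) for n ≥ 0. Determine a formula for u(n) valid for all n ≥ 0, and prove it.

Claim: u(n) = 3^n + 2·7^n.

Base cases: u(0) = 3 and 3^0 + 2·7^0 = 3; u(1) = 17 and 3^1 + 2·7^1 = 17.
Assume u(j) = 3^j + 2·7^j for all 0 ≤ j ≤ k, where k ≥ 1.
Then u(k+1) = 10u(k) − 21u(k−1) = 10·(3^k + 2·7^k) − 21·(3^{k−1} + 2·7^{k−1}) = (10·3 − 21)3^{k−1} + 2·(10·7 − 21)7^{k−1} = 9·3^{k−1} + 98·7^{k−1} = 3^{k+1} + 2·7^{k+1}.
Hence u(n) = 3^n + 2·7^n for every n ≥ 0, by strong induction.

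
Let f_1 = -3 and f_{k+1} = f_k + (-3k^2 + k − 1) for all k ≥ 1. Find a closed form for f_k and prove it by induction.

Claim: f_k = -k^3 + 2k^2 − 2k − 2.

Base case: f_1 = -3, and -1^3 + 2·1^2 − 2·1 − 2 = -3.
Assume f_j = -j^3 + 2j^2 − 2j − 2.
Then f_{j+1} = f_j + (-3j^2 + j − 1) = (-j^3 + 2j^2 − 2j − 2) + (-3j^2 + j − 1) = -j^3 − j^2 − j − 3,
and -(j+1)^3 + 2·(j+1)^2 − 2·(j+1) − 2 = -j^3 − j^2 − j − 3.
This completes the inductive step, so f_k = -k^3 + 2k^2 − 2k − 2 for all k ≥ 1.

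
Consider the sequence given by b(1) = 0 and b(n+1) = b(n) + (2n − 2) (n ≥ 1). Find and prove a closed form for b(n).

Claim: b(n) = n^2 − 3n + 2.

Base case: b(1) = 0, and 1^2 − 3·1 + 2 = 0.
Assume b(k) = k^2 − 3k + 2.
Then b(k+1) = b(k) + (2k − 2) = (k^2 − 3k + 2) + (2k − 2) = k^2 − k,
and (k+1)^2 − 3·(k+1) + 2 = k^2 − k.
Hence b(n) = n^2 − 3n + 2 for every n ≥ 1, by induction.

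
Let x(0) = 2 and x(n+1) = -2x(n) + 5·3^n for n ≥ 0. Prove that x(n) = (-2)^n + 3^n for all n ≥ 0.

Base case: x(0) = 2, and (-2)^0 + 3^0 = 1 + 1 = 2.
Assume x(m) = (-2)^m + 3^m for some m ≥ 0.
Then x(m+1) = -2x(m) + 5·3^m = -2·((-2)^m + 3^m) + 5·3^m = (-2)^{m+1} − 2·3^m + 5·3^m = (-2)^{m+1} + 3·3^m = (-2)^{m+1} + 3^{m+1}.
Hence x(n) = (-2)^n + 3^n for every n ≥ 0, by induction.

x(n) = (-2)^n + 3^n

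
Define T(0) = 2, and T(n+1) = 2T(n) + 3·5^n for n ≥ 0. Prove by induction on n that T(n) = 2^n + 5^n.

Base case: T(0) = 2, and 2^0 + 5^0 = 1 + 1 = 2.
Assume T(m) = 2^m + 5^m for some m ≥ 0.
Then T(m+1) = 2T(m) + 3·5^m = 2·(2^m + 5^m) + 3·5^m = 2^{m+1} + 2·5^m + 3·5^m = 2^{m+1} + 5·5^m = 2^{m+1} + 5^{m+1}.
This completes the inductive step, so T(n) = 2^n + 5^n for all n ≥ 0.

T(n) = 2^n + 5^n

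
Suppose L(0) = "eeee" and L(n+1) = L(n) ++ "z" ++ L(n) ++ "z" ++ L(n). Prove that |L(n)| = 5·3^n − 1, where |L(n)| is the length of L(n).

Base case: |L(0)| = 4, and 5·3^0 − 1 = 4.
Assume |L(k)| = 5·3^k − 1.
Then |L(k+1)| = 3|L(k)| + 2 = 3(5·3^k − 1) + 2 = 5·3^{k+1} − 3 + 2 = 5·3^{k+1} − 1.
This completes the inductive step, so |L(n)| = 5·3^n − 1 for all n ≥ 0.

|L(n)| = 5·3^n − 1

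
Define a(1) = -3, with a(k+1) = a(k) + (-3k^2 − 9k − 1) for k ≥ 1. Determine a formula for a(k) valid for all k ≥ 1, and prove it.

Claim: a(k) = -k^3 − 3k^2 + 3k − 2.

Base case: a(1) = -3, and -1^3 − 3·1^2 + 3·1 − 2 = -3.
Assume a(r) = -r^3 − 3r^2 + 3r − 2.
Then a(r+1) = a(r) + (-3r^2 − 9r − 1) = (-r^3 − 3r^2 + 3r − 2) + (-3r^2 − 9r − 1) = -r^3 − 6r^2 − 6r − 3,
and -(r+1)^3 − 3·(r+1)^2 + 3·(r+1) − 2 = -r^3 − 6r^2 − 6r − 3.
This completes the inductive step, so a(k) = -k^3 − 3k^2 + 3k − 2 for all k ≥ 1.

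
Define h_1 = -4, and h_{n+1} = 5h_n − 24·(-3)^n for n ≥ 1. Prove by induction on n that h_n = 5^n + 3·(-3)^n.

Base case: h_1 = -4, and 5^1 + 3·(-3)^1 = 5 − 9 = -4.
Assume h_m = 5^m + 3·(-3)^m for some m ≥ 1.
Then h_{m+1} = 5h_m − 24·(-3)^m = 5·(5^m + 3·(-3)^m) − 24·(-3)^m = 5^{m+1} + 15·(-3)^m − 24·(-3)^m = 5^{m+1} − 9·(-3)^m = 5^{m+1} + 3·(-3)^{m+1}.
So the formula holds for m+1, and by induction h_n = 5^n + 3·(-3)^n for all n ≥ 1.

h_n = 5^n + 3·(-3)^n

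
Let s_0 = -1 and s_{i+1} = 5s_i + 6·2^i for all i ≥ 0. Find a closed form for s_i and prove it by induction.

Claim: s_i = 5^i − 2·2^i.

Base case: s_0 = -1, and 5^0 − 2·2^0 = 1 − 2 = -1.
Assume s_k = 5^k − 2·2^k for some k ≥ 0.
Then s_{k+1} = 5s_k + 6·2^k = 5·(5^k − 2·2^k) + 6·2^k = 5^{k+1} − 10·2^k + 6·2^k = 5^{k+1} − 4·2^k = 5^{k+1} − 2·2^{k+1}.
Hence s_i = 5^i − 2·2^i for every i ≥ 0, by induction.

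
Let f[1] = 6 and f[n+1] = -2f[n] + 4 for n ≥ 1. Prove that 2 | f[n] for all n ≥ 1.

Base case: f[1] = 6 = 2·3, so 2 | f[1].
Assume 2 | f[k], so f[k] = 2t for some integer t.
Then f[k+1] = -2f[k] + 4 = -2·(2t) + 4 = 2(-2t + 2), so 2 | f[k+1].
Hence 2 | f[n] for every n ≥ 1, by induction.

2 | f[n]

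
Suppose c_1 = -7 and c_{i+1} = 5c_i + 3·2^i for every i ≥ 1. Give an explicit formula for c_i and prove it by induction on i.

Claim: c_i = -5^i − 2^i.

Base case: c_1 = -7, and -5^1 − 2^1 = -5 − 2 = -7.
Assume c_j = -5^j − 2^j for some j ≥ 1.
Then c_{j+1} = 5c_j + 3·2^j = 5·(-5^j − 2^j) + 3·2^j = -5^{j+1} − 5·2^j + 3·2^j = -5^{j+1} − 2·2^j = -5^{j+1} − 2^{j+1}.
So the formula holds for j+1, and by induction c_i = -5^i − 2^i for all i ≥ 1.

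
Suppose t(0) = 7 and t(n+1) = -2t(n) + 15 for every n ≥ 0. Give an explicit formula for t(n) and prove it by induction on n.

Claim: t(n) = 2·(-2)^n + 5.

Base case: t(0) = 7, and 2·(-2)^0 + 5 = 2 + 5 = 7.
Assume t(m) = 2·(-2)^m + 5 for some m ≥ 0.
Then t(m+1) = -2t(m) + 15 = -2·(2·(-2)^m + 5) + 15 = -4·(-2)^m − 10 + 15 = 2·(-2)^{m+1} + 5.
By induction, t(n) = 2·(-2)^n + 5 for all n ≥ 0.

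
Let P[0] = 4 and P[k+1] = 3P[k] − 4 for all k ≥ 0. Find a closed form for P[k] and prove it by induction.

Claim: P[k] = 2·3^k + 2.

Base case: P[0] = 4, and 2·3^0 + 2 = 2 + 2 = 4.
Assume P[r] = 2·3^r + 2 for some r ≥ 0.
Then P[r+1] = 3P[r] − 4 = 3·(2·3^r + 2) − 4 = 6·3^r + 6 − 4 = 2·3^{r+1} + 2.
By induction, P[k] = 2·3^k + 2 for all k ≥ 0.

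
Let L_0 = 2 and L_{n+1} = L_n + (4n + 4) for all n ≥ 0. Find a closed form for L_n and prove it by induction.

Claim: L_n = 2n^2 + 2n + 2.

Base case: L_0 = 2, and 2·0^2 + 2·0 + 2 = 2.
Assume L_j = 2j^2 + 2j + 2.
Then L_{j+1} = L_j + (4j + 4) = (2j^2 + 2j + 2) + (4j + 4) = 2j^2 + 6j + 6,
and 2·(j+1)^2 + 2·(j+1) + 2 = 2j^2 + 6j + 6.
Hence L_n = 2n^2 + 2n + 2 for every n ≥ 0, by induction.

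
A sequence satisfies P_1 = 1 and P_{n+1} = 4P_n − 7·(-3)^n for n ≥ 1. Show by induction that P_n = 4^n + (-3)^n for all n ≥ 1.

Base case: P_1 = 1, and 4^1 + (-3)^1 = 4 − 3 = 1.
Assume P_r = 4^r + (-3)^r for some r ≥ 1.
Then P_{r+1} = 4P_r − 7·(-3)^r = 4·(4^r + (-3)^r) − 7·(-3)^r = 4^{r+1} + 4·(-3)^r − 7·(-3)^r = 4^{r+1} − 3·(-3)^r = 4^{r+1} + (-3)^{r+1}.
By induction, P_n = 4^n + (-3)^n for all n ≥ 1.

P_n = 4^n + (-3)^n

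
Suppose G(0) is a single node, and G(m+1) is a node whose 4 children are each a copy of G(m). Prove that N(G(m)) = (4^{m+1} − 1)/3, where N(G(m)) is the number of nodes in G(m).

Base case: N(G(0)) = 1, and (4^{0+1} − 1)/3 = 1.
Assume N(G(k)) = (4^{k+1} − 1)/3.
Then N(G(k+1)) = 1 + 4N(G(k)) = 1 + 4·(4^{k+1} − 1)/3 = 1 + (4^{k+2} − 4)/3 = (3 + 4^{k+2} − 4)/3 = (4^{k+2} − 1)/3.
So the formula holds for k+1, and by induction N(G(m)) = (4^{m+1} − 1)/3 for all m ≥ 0.

N(G(m)) = (4^{m+1} − 1)/3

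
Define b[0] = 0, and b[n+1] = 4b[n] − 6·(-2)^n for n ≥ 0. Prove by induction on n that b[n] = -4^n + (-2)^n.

Base case: b[0] = 0, and -4^0 + (-2)^0 = -1 + 1 = 0.
Assume b[k] = -4^k + (-2)^k for some k ≥ 0.
Then b[k+1] = 4b[k] − 6·(-2)^k = 4·(-4^k + (-2)^k) − 6·(-2)^k = -4^{k+1} + 4·(-2)^k − 6·(-2)^k = -4^{k+1} − 2·(-2)^k = -4^{k+1} + (-2)^{k+1}.
By induction, b[n] = -4^n + (-2)^n for all n ≥ 0.

b[n] = -4^n + (-2)^n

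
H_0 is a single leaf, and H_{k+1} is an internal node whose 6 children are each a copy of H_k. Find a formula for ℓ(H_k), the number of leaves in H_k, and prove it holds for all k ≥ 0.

Claim: ℓ(H_k) = 6^k.

Base case: ℓ(H_0) = 1, and 6^0 = 1.
Assume ℓ(H_r) = 6^r.
Then ℓ(H_{r+1}) = 6·ℓ(H_r) = 6·6^r = 6^{r+1}.
This completes the inductive step, so ℓ(H_k) = 6^k for all k ≥ 0.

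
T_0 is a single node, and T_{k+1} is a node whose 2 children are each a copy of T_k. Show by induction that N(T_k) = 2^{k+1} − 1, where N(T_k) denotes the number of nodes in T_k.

Base case: N(T_0) = 1, and 2^{0+1} − 1 = 1.
Assume N(T_j) = 2^{j+1} − 1.
Then N(T_{j+1}) = 1 + 2N(T_j) = 1 + 2(2^{j+1} − 1) = 2^{j+2} − 2 + 1 = 2^{j+2} − 1.
This completes the inductive step, so N(T_k) = 2^{k+1} − 1 for all k ≥ 0.

N(T_k) = 2^{k+1} − 1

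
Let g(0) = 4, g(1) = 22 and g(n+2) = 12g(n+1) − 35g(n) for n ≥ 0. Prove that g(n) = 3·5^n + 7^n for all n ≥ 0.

Base cases: g(0) = 4 and 3·5^0 + 7^0 = 4; g(1) = 22 and 3·5^1 + 7^1 = 22.
Assume g(i) = 3·5^i + 7^i for all 0 ≤ i ≤ j, where j ≥ 1.
Then g(j+1) = 12g(j) − 35g(j−1) = 12·(3·5^j + 7^j) − 35·(3·5^{j−1} + 7^{j−1}) = 3·(12·5 − 35)5^{j−1} + (12·7 − 35)7^{j−1} = 75·5^{j−1} + 49·7^{j−1} = 3·5^{j+1} + 7^{j+1}.
Hence g(n) = 3·5^n + 7^n for every n ≥ 0, by strong induction.

g(n) = 3·5^n + 7^n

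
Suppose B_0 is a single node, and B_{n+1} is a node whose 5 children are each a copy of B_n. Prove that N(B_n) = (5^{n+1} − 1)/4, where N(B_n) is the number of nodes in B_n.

Base case: N(B_0) = 1, and (5^{0+1} − 1)/4 = 1.
Assume N(B_j) = (5^{j+1} − 1)/4.
Then N(B_{j+1}) = 1 + 5N(B_j) = 1 + 5·(5^{j+1} − 1)/4 = 1 + (5^{j+2} − 5)/4 = (4 + 5^{j+2} − 5)/4 = (5^{j+2} − 1)/4.
By induction, N(B_n) = (5^{n+1} − 1)/4 for all n ≥ 0.

N(B_n) = (5^{n+1} − 1)/4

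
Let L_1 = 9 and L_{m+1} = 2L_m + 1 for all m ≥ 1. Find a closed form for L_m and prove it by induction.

Claim: L_m = 5·2^m − 1.

Base case: L_1 = 9, and 5·2^1 − 1 = 10 − 1 = 9.
Assume L_k = 5·2^k − 1 for some k ≥ 1.
Then L_{k+1} = 2L_k + 1 = 2·(5·2^k − 1) + 1 = 10·2^k − 2 + 1 = 5·2^{k+1} − 1.
This completes the inductive step, so L_m = 5·2^m − 1 for all m ≥ 1.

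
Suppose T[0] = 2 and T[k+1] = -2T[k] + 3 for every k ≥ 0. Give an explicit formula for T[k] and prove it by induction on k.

Claim: T[k] = (-2)^k + 1.

Base case: T[0] = 2, and (-2)^0 + 1 = 1 + 1 = 2.
Assume T[r] = (-2)^r + 1 for some r ≥ 0.
Then T[r+1] = -2T[r] + 3 = -2·((-2)^r + 1) + 3 = -2·(-2)^r − 2 + 3 = (-2)^{r+1} + 1.
By induction, T[k] = (-2)^k + 1 for all k ≥ 0.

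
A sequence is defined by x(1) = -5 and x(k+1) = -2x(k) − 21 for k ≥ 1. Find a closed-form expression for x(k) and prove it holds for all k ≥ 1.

Claim: x(k) = -(-2)^k − 7.

Base case: x(1) = -5, and -(-2)^1 − 7 = 2 − 7 = -5.
Assume x(r) = -(-2)^r − 7 for some r ≥ 1.
Then x(r+1) = -2x(r) − 21 = -2·(-(-2)^r − 7) − 21 = 2·(-2)^r + 14 − 21 = -(-2)^{r+1} − 7.
So the formula holds for r+1, and by induction x(k) = -(-2)^k − 7 for all k ≥ 1.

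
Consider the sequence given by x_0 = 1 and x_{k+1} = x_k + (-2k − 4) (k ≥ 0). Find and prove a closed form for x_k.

Claim: x_k = -k^2 − 3k + 1.

Base case: x_0 = 1, and -0^2 − 3·0 + 1 = 1.
Assume x_j = -j^2 − 3j + 1.
Then x_{j+1} = x_j + (-2j − 4) = (-j^2 − 3j + 1) + (-2j − 4) = -j^2 − 5j − 3,
and -(j+1)^2 − 3·(j+1) + 1 = -j^2 − 5j − 3.
This completes the inductive step, so x_k = -k^2 − 3k + 1 for all k ≥ 0.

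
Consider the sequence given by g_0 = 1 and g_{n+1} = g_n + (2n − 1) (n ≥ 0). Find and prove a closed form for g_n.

Claim: g_n = n^2 − 2n + 1.

Base case: g_0 = 1, and 0^2 − 2·0 + 1 = 1.
Assume g_j = j^2 − 2j + 1.
Then g_{j+1} = g_j + (2j − 1) = (j^2 − 2j + 1) + (2j − 1) = j^2,
and (j+1)^2 − 2·(j+1) + 1 = j^2.
By induction, g_n = n^2 − 2n + 1 for all n ≥ 0.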